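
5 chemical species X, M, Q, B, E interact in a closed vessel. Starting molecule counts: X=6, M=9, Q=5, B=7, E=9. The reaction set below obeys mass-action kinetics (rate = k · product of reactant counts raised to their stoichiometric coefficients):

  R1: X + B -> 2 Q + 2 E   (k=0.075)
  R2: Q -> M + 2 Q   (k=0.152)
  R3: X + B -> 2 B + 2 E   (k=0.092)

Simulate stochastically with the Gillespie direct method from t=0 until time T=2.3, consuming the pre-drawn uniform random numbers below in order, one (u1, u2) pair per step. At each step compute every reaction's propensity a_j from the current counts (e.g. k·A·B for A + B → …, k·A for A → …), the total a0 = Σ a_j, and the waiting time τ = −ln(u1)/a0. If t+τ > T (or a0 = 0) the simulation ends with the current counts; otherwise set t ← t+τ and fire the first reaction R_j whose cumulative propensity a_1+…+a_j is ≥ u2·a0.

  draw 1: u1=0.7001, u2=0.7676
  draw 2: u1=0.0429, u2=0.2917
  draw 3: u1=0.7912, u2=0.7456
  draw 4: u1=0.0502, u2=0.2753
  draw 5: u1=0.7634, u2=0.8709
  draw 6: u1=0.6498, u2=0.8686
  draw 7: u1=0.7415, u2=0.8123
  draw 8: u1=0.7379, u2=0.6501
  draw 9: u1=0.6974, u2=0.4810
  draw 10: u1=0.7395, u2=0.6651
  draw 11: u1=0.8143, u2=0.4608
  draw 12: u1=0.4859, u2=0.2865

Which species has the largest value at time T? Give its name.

t=0.000: X=6 M=9 Q=5 B=7 E=9
Draw 1: a1=3.150, a2=0.760, a3=3.864, a0=7.774; τ=−ln(0.7001)/7.774=0.046 → t=0.046; u2·a0=0.7676·7.774=5.967; a1+a2=3.910 < 5.967 ≤ a1+…+a3=7.774 → R3 fires; X=5 M=9 Q=5 B=8 E=11
Draw 2: a1=3.000, a2=0.760, a3=3.680, a0=7.440; τ=−ln(0.0429)/7.440=0.423 → t=0.469; u2·a0=0.2917·7.440=2.170 ≤ a1=3.000 → R1 fires; X=4 M=9 Q=7 B=7 E=13
Draw 3: a1=2.100, a2=1.064, a3=2.576, a0=5.740; τ=−ln(0.7912)/5.740=0.041 → t=0.510; u2·a0=0.7456·5.740=4.280; a1+a2=3.164 < 4.280 ≤ a1+…+a3=5.740 → R3 fires; X=3 M=9 Q=7 B=8 E=15
Draw 4: a1=1.800, a2=1.064, a3=2.208, a0=5.072; τ=−ln(0.0502)/5.072=0.590 → t=1.100; u2·a0=0.2753·5.072=1.396 ≤ a1=1.800 → R1 fires; X=2 M=9 Q=9 B=7 E=17
Draw 5: a1=1.050, a2=1.368, a3=1.288, a0=3.706; τ=−ln(0.7634)/3.706=0.073 → t=1.173; u2·a0=0.8709·3.706=3.228; a1+a2=2.418 < 3.228 ≤ a1+…+a3=3.706 → R3 fires; X=1 M=9 Q=9 B=8 E=19
Draw 6: a1=0.600, a2=1.368, a3=0.736, a0=2.704; τ=−ln(0.6498)/2.704=0.159 → t=1.332; u2·a0=0.8686·2.704=2.349; a1+a2=1.968 < 2.349 ≤ a1+…+a3=2.704 → R3 fires; X=0 M=9 Q=9 B=9 E=21
Draw 7: a1=0.000, a2=1.368, a3=0.000, a0=1.368; τ=−ln(0.7415)/1.368=0.219 → t=1.551; u2·a0=0.8123·1.368=1.111; a1=0.000 < 1.111 ≤ a1+a2=1.368 → R2 fires; X=0 M=10 Q=10 B=9 E=21
Draw 8: a1=0.000, a2=1.520, a3=0.000, a0=1.520; τ=−ln(0.7379)/1.520=0.200 → t=1.751; u2·a0=0.6501·1.520=0.988; a1=0.000 < 0.988 ≤ a1+a2=1.520 → R2 fires; X=0 M=11 Q=11 B=9 E=21
Draw 9: a1=0.000, a2=1.672, a3=0.000, a0=1.672; τ=−ln(0.6974)/1.672=0.216 → t=1.966; u2·a0=0.4810·1.672=0.804; a1=0.000 < 0.804 ≤ a1+a2=1.672 → R2 fires; X=0 M=12 Q=12 B=9 E=21
Draw 10: a1=0.000, a2=1.824, a3=0.000, a0=1.824; τ=−ln(0.7395)/1.824=0.165 → t=2.132; u2·a0=0.6651·1.824=1.213; a1=0.000 < 1.213 ≤ a1+a2=1.824 → R2 fires; X=0 M=13 Q=13 B=9 E=21
Draw 11: a1=0.000, a2=1.976, a3=0.000, a0=1.976; τ=−ln(0.8143)/1.976=0.104 → t=2.236; u2·a0=0.4608·1.976=0.911; a1=0.000 < 0.911 ≤ a1+a2=1.976 → R2 fires; X=0 M=14 Q=14 B=9 E=21
Draw 12: a1=0.000, a2=2.128, a3=0.000, a0=2.128; τ=−ln(0.4859)/2.128=0.339 → t=2.575 > T=2.3: stop.
At T=2.3: X=0 M=14 Q=14 B=9 E=21; the largest is E.

Dominant species at T: E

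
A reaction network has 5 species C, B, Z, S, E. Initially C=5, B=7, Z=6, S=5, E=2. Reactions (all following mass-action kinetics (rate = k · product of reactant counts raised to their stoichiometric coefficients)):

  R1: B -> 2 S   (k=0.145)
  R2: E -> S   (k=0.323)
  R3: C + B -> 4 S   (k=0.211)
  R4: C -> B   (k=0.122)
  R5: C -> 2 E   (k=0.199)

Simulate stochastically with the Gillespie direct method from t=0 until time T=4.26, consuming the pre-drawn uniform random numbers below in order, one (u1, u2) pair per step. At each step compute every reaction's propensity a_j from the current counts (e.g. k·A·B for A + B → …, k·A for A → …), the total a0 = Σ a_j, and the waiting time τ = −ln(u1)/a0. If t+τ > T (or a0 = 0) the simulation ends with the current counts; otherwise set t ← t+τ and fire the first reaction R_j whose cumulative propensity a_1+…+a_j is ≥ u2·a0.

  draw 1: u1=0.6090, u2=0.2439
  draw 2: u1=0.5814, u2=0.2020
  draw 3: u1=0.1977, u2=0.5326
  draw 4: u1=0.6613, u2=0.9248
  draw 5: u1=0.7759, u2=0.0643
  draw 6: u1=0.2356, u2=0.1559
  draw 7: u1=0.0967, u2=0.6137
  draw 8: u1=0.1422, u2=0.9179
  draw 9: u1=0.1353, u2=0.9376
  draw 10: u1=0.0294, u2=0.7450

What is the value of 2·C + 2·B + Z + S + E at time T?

Value at T = 37

Check how each reaction changes W = 2·C + 2·B + Z + S + E (weight of products minus weight of reactants):
R1: B -> 2 S: (1·2) − (2·1) = 2 − 2 = 0
R2: E -> S: (1·1) − (1·1) = 1 − 1 = 0
R3: C + B -> 4 S: (1·4) − (2·1 + 2·1) = 4 − 4 = 0
R4: C -> B: (2·1) − (2·1) = 2 − 2 = 0
R5: C -> 2 E: (1·2) − (2·1) = 2 − 2 = 0
Every reaction leaves W unchanged, so W is conserved and no simulation is needed: W(T) = W(0) = 2·5 + 2·7 + 6 + 5 + 2 = 37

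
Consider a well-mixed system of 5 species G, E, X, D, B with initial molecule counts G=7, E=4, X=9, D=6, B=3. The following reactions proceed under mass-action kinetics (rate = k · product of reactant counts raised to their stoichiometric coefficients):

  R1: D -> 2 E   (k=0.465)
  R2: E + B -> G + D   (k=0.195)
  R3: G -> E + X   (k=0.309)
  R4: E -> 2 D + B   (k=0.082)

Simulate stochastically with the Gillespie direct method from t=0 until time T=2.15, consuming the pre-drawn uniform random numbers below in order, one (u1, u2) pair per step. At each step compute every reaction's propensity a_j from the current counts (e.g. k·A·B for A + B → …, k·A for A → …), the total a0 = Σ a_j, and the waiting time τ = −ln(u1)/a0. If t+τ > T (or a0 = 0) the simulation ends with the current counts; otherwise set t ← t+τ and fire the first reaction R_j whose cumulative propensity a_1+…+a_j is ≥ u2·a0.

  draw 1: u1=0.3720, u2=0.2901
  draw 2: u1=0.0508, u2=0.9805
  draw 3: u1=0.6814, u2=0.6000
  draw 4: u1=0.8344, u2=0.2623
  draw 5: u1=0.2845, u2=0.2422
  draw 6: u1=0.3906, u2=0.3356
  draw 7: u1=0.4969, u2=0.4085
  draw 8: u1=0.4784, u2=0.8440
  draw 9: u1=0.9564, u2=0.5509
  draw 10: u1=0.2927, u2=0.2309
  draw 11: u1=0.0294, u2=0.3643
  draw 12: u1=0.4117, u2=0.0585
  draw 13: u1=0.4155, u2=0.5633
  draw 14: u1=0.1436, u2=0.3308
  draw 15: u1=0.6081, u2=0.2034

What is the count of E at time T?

E at T = 15

t=0.000: G=7 E=4 X=9 D=6 B=3
Draw 1: a1=2.790, a2=2.340, a3=2.163, a4=0.328, a0=7.621; τ=−ln(0.3720)/7.621=0.130 → t=0.130; u2·a0=0.2901·7.621=2.211 ≤ a1=2.790 → R1 fires; G=7 E=6 X=9 D=5 B=3
Draw 2: a1=2.325, a2=3.510, a3=2.163, a4=0.492, a0=8.490; τ=−ln(0.0508)/8.490=0.351 → t=0.481; u2·a0=0.9805·8.490=8.324; a1+…+a3=7.998 < 8.324 ≤ a1+…+a4=8.490 → R4 fires; G=7 E=5 X=9 D=7 B=4
Draw 3: a1=3.255, a2=3.900, a3=2.163, a4=0.410, a0=9.728; τ=−ln(0.6814)/9.728=0.039 → t=0.520; u2·a0=0.6000·9.728=5.837; a1=3.255 < 5.837 ≤ a1+a2=7.155 → R2 fires; G=8 E=4 X=9 D=8 B=3
Draw 4: a1=3.720, a2=2.340, a3=2.472, a4=0.328, a0=8.860; τ=−ln(0.8344)/8.860=0.020 → t=0.541; u2·a0=0.2623·8.860=2.324 ≤ a1=3.720 → R1 fires; G=8 E=6 X=9 D=7 B=3
Draw 5: a1=3.255, a2=3.510, a3=2.472, a4=0.492, a0=9.729; τ=−ln(0.2845)/9.729=0.129 → t=0.670; u2·a0=0.2422·9.729=2.356 ≤ a1=3.255 → R1 fires; G=8 E=8 X=9 D=6 B=3
Draw 6: a1=2.790, a2=4.680, a3=2.472, a4=0.656, a0=10.598; τ=−ln(0.3906)/10.598=0.089 → t=0.759; u2·a0=0.3356·10.598=3.557; a1=2.790 < 3.557 ≤ a1+a2=7.470 → R2 fires; G=9 E=7 X=9 D=7 B=2
Draw 7: a1=3.255, a2=2.730, a3=2.781, a4=0.574, a0=9.340; τ=−ln(0.4969)/9.340=0.075 → t=0.833; u2·a0=0.4085·9.340=3.815; a1=3.255 < 3.815 ≤ a1+a2=5.985 → R2 fires; G=10 E=6 X=9 D=8 B=1
Draw 8: a1=3.720, a2=1.170, a3=3.090, a4=0.492, a0=8.472; τ=−ln(0.4784)/8.472=0.087 → t=0.920; u2·a0=0.8440·8.472=7.150; a1+a2=4.890 < 7.150 ≤ a1+…+a3=7.980 → R3 fires; G=9 E=7 X=10 D=8 B=1
Draw 9: a1=3.720, a2=1.365, a3=2.781, a4=0.574, a0=8.440; τ=−ln(0.9564)/8.440=0.005 → t=0.926; u2·a0=0.5509·8.440=4.650; a1=3.720 < 4.650 ≤ a1+a2=5.085 → R2 fires; G=10 E=6 X=10 D=9 B=0
Draw 10: a1=4.185, a2=0.000, a3=3.090, a4=0.492, a0=7.767; τ=−ln(0.2927)/7.767=0.158 → t=1.084; u2·a0=0.2309·7.767=1.793 ≤ a1=4.185 → R1 fires; G=10 E=8 X=10 D=8 B=0
Draw 11: a1=3.720, a2=0.000, a3=3.090, a4=0.656, a0=7.466; τ=−ln(0.0294)/7.466=0.472 → t=1.556; u2·a0=0.3643·7.466=2.720 ≤ a1=3.720 → R1 fires; G=10 E=10 X=10 D=7 B=0
Draw 12: a1=3.255, a2=0.000, a3=3.090, a4=0.820, a0=7.165; τ=−ln(0.4117)/7.165=0.124 → t=1.680; u2·a0=0.0585·7.165=0.419 ≤ a1=3.255 → R1 fires; G=10 E=12 X=10 D=6 B=0
Draw 13: a1=2.790, a2=0.000, a3=3.090, a4=0.984, a0=6.864; τ=−ln(0.4155)/6.864=0.128 → t=1.808; u2·a0=0.5633·6.864=3.866; a1+a2=2.790 < 3.866 ≤ a1+…+a3=5.880 → R3 fires; G=9 E=13 X=11 D=6 B=0
Draw 14: a1=2.790, a2=0.000, a3=2.781, a4=1.066, a0=6.637; τ=−ln(0.1436)/6.637=0.292 → t=2.100; u2·a0=0.3308·6.637=2.196 ≤ a1=2.790 → R1 fires; G=9 E=15 X=11 D=5 B=0
Draw 15: a1=2.325, a2=0.000, a3=2.781, a4=1.230, a0=6.336; τ=−ln(0.6081)/6.336=0.079 → t=2.179 > T=2.15: stop.
Read off E at T=2.15: 15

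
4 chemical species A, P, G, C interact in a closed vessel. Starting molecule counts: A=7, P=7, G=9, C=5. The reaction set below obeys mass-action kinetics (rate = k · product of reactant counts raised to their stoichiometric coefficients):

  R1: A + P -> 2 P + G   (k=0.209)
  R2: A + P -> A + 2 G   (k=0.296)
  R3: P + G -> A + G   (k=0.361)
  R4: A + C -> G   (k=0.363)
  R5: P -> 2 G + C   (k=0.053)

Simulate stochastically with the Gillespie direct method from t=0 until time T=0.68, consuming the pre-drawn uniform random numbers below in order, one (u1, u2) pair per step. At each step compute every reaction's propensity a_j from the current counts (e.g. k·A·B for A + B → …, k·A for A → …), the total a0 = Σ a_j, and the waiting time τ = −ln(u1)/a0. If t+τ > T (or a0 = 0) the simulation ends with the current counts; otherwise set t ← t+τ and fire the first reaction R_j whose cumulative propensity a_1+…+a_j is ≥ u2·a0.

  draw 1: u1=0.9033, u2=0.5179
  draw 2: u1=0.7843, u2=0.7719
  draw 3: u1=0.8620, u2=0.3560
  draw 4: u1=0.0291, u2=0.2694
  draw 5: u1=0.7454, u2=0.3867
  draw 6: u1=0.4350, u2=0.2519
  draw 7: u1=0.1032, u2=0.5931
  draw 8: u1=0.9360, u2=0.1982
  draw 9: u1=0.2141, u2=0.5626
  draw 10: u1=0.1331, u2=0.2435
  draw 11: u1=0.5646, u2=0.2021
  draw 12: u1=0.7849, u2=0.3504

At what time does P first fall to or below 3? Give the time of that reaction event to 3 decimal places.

Threshold first reached at t = 0.086

t=0.000: A=7 P=7 G=9 C=5
Draw 1: a1=10.241, a2=14.504, a3=22.743, a4=12.705, a5=0.371, a0=60.564; τ=−ln(0.9033)/60.564=0.002 → t=0.002; u2·a0=0.5179·60.564=31.366; a1+a2=24.745 < 31.366 ≤ a1+…+a3=47.488 → R3 fires; A=8 P=6 G=9 C=5
Draw 2: a1=10.032, a2=14.208, a3=19.494, a4=14.520, a5=0.318, a0=58.572; τ=−ln(0.7843)/58.572=0.004 → t=0.006; u2·a0=0.7719·58.572=45.212; a1+…+a3=43.734 < 45.212 ≤ a1+…+a4=58.254 → R4 fires; A=7 P=6 G=10 C=4
Draw 3: a1=8.778, a2=12.432, a3=21.660, a4=10.164, a5=0.318, a0=53.352; τ=−ln(0.8620)/53.352=0.003 → t=0.009; u2·a0=0.3560·53.352=18.993; a1=8.778 < 18.993 ≤ a1+a2=21.210 → R2 fires; A=7 P=5 G=12 C=4
Draw 4: a1=7.315, a2=10.360, a3=21.660, a4=10.164, a5=0.265, a0=49.764; τ=−ln(0.0291)/49.764=0.071 → t=0.080; u2·a0=0.2694·49.764=13.406; a1=7.315 < 13.406 ≤ a1+a2=17.675 → R2 fires; A=7 P=4 G=14 C=4
Draw 5: a1=5.852, a2=8.288, a3=20.216, a4=10.164, a5=0.212, a0=44.732; τ=−ln(0.7454)/44.732=0.007 → t=0.086; u2·a0=0.3867·44.732=17.298; a1+a2=14.140 < 17.298 ≤ a1+…+a3=34.356 → R3 fires; A=8 P=3 G=14 C=4
Draw 6: a1=5.016, a2=7.104, a3=15.162, a4=11.616, a5=0.159, a0=39.057; τ=−ln(0.4350)/39.057=0.021 → t=0.108; u2·a0=0.2519·39.057=9.838; a1=5.016 < 9.838 ≤ a1+a2=12.120 → R2 fires; A=8 P=2 G=16 C=4
Draw 7: a1=3.344, a2=4.736, a3=11.552, a4=11.616, a5=0.106, a0=31.354; τ=−ln(0.1032)/31.354=0.072 → t=0.180; u2·a0=0.5931·31.354=18.596; a1+a2=8.080 < 18.596 ≤ a1+…+a3=19.632 → R3 fires; A=9 P=1 G=16 C=4
Draw 8: a1=1.881, a2=2.664, a3=5.776, a4=13.068, a5=0.053, a0=23.442; τ=−ln(0.9360)/23.442=0.003 → t=0.183; u2·a0=0.1982·23.442=4.646; a1+a2=4.545 < 4.646 ≤ a1+…+a3=10.321 → R3 fires; A=10 P=0 G=16 C=4
Draw 9: a1=0.000, a2=0.000, a3=0.000, a4=14.520, a5=0.000, a0=14.520; τ=−ln(0.2141)/14.520=0.106 → t=0.289; u2·a0=0.5626·14.520=8.169; a1+…+a3=0.000 < 8.169 ≤ a1+…+a4=14.520 → R4 fires; A=9 P=0 G=17 C=3
Draw 10: a1=0.000, a2=0.000, a3=0.000, a4=9.801, a5=0.000, a0=9.801; τ=−ln(0.1331)/9.801=0.206 → t=0.495; u2·a0=0.2435·9.801=2.387; a1+…+a3=0.000 < 2.387 ≤ a1+…+a4=9.801 → R4 fires; A=8 P=0 G=18 C=2
Draw 11: a1=0.000, a2=0.000, a3=0.000, a4=5.808, a5=0.000, a0=5.808; τ=−ln(0.5646)/5.808=0.098 → t=0.593; u2·a0=0.2021·5.808=1.174; a1+…+a3=0.000 < 1.174 ≤ a1+…+a4=5.808 → R4 fires; A=7 P=0 G=19 C=1
Draw 12: a1=0.000, a2=0.000, a3=0.000, a4=2.541, a5=0.000, a0=2.541; τ=−ln(0.7849)/2.541=0.095 → t=0.688 > T=0.68: stop.
P first becomes ≤ 3 when it reaches 3 at the event at t=0.086.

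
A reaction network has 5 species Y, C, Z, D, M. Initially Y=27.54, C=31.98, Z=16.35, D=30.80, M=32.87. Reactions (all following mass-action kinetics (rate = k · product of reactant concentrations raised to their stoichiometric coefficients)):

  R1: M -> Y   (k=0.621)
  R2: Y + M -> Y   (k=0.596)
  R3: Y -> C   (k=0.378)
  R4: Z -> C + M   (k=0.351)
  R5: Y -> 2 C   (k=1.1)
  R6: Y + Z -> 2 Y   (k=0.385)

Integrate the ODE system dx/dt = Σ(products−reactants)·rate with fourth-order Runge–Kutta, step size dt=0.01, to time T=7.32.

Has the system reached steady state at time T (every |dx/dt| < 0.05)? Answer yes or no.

RK4 with dt=0.01: 732 steps to T=7.32. Trajectory (selected grid times):
t=0.00: Y=27.54 C=31.98 Z=16.35 D=30.80 M=32.87
t=0.81: Y=14.09 C=85.46 Z=0.00 D=30.80 M=0.00
t=1.63: Y=4.20 C=102.73 Z=0.00 D=30.80 M=0.00
t=2.44: Y=1.27 C=107.84 Z=0.00 D=30.80 M=0.00
t=3.25: Y=0.38 C=109.38 Z=0.00 D=30.80 M=0.00
t=4.07: Y=0.11 C=109.85 Z=0.00 D=30.80 M=0.00
t=4.88: Y=0.03 C=109.99 Z=0.00 D=30.80 M=0.00
t=5.69: Y=0.01 C=110.03 Z=0.00 D=30.80 M=0.00
t=6.51: Y=0.00 C=110.04 Z=0.00 D=30.80 M=0.00
t=7.32: Y=0.00 C=110.05 Z=0.00 D=30.80 M=0.00
Rates at T: R1=0.0000, R2=0.0000, R3=0.0004, R4=0.0000, R5=0.0010, R6=0.0000
dx/dt at T (Σ net stoichiometry × rate): Y=-0.0014, C=+0.0024, Z=-0.0000, D=+0.0000, M=-0.0000
Largest |dx/dt| is |+0.0024| (C) < 0.05 → steady.

Steady state at T: yes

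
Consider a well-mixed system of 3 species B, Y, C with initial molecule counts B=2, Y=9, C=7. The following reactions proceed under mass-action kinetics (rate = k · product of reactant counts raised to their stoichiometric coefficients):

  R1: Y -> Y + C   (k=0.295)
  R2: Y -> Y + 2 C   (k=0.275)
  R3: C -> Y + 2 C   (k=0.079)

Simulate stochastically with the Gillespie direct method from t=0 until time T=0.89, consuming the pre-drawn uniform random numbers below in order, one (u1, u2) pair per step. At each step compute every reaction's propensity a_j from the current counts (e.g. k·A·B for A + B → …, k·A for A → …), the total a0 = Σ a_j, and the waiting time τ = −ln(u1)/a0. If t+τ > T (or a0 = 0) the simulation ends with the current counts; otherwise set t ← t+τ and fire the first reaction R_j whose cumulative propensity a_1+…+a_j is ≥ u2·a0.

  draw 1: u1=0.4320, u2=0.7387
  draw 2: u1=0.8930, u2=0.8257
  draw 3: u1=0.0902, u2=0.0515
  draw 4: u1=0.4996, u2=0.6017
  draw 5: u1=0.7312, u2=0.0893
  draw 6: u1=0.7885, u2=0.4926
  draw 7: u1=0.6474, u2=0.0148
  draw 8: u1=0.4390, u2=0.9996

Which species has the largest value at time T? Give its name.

t=0.000: B=2 Y=9 C=7
Draw 1: a1=2.655, a2=2.475, a3=0.553, a0=5.683; τ=−ln(0.4320)/5.683=0.148 → t=0.148; u2·a0=0.7387·5.683=4.198; a1=2.655 < 4.198 ≤ a1+a2=5.130 → R2 fires; B=2 Y=9 C=9
Draw 2: a1=2.655, a2=2.475, a3=0.711, a0=5.841; τ=−ln(0.8930)/5.841=0.019 → t=0.167; u2·a0=0.8257·5.841=4.823; a1=2.655 < 4.823 ≤ a1+a2=5.130 → R2 fires; B=2 Y=9 C=11
Draw 3: a1=2.655, a2=2.475, a3=0.869, a0=5.999; τ=−ln(0.0902)/5.999=0.401 → t=0.568; u2·a0=0.0515·5.999=0.309 ≤ a1=2.655 → R1 fires; B=2 Y=9 C=12
Draw 4: a1=2.655, a2=2.475, a3=0.948, a0=6.078; τ=−ln(0.4996)/6.078=0.114 → t=0.682; u2·a0=0.6017·6.078=3.657; a1=2.655 < 3.657 ≤ a1+a2=5.130 → R2 fires; B=2 Y=9 C=14
Draw 5: a1=2.655, a2=2.475, a3=1.106, a0=6.236; τ=−ln(0.7312)/6.236=0.050 → t=0.732; u2·a0=0.0893·6.236=0.557 ≤ a1=2.655 → R1 fires; B=2 Y=9 C=15
Draw 6: a1=2.655, a2=2.475, a3=1.185, a0=6.315; τ=−ln(0.7885)/6.315=0.038 → t=0.770; u2·a0=0.4926·6.315=3.111; a1=2.655 < 3.111 ≤ a1+a2=5.130 → R2 fires; B=2 Y=9 C=17
Draw 7: a1=2.655, a2=2.475, a3=1.343, a0=6.473; τ=−ln(0.6474)/6.473=0.067 → t=0.837; u2·a0=0.0148·6.473=0.096 ≤ a1=2.655 → R1 fires; B=2 Y=9 C=18
Draw 8: a1=2.655, a2=2.475, a3=1.422, a0=6.552; τ=−ln(0.4390)/6.552=0.126 → t=0.963 > T=0.89: stop.
At T=0.89: B=2 Y=9 C=18; the largest is C.

Dominant species at T: C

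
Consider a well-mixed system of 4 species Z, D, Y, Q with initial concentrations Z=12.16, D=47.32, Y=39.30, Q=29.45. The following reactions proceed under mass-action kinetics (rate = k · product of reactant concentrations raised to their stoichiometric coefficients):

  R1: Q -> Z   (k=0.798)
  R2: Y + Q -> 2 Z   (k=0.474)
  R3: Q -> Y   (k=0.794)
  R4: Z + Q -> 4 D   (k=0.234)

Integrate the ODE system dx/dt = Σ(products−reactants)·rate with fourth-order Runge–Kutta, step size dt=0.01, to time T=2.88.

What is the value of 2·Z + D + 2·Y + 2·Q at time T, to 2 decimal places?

Check how each reaction changes W = 2·Z + D + 2·Y + 2·Q (weight of products minus weight of reactants):
R1: Q -> Z: (2·1) − (2·1) = 2 − 2 = 0
R2: Y + Q -> 2 Z: (2·2) − (2·1 + 2·1) = 4 − 4 = 0
R3: Q -> Y: (2·1) − (2·1) = 2 − 2 = 0
R4: Z + Q -> 4 D: (1·4) − (2·1 + 2·1) = 4 − 4 = 0
Every reaction leaves W unchanged, so W is conserved and no simulation is needed: W(T) = W(0) = 2·12.16 + 47.32 + 2·39.30 + 2·29.45 = 209.14

Value at T = 209.14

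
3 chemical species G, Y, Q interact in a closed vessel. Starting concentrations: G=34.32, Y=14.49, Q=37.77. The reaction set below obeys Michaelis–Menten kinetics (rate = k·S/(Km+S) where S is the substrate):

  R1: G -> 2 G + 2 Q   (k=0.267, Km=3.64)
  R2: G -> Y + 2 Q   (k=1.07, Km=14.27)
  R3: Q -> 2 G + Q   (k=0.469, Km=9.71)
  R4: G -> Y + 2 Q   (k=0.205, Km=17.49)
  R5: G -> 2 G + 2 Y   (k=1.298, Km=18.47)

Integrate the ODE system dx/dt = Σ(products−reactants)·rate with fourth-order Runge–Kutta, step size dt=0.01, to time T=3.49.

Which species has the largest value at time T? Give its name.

Dominant species at T: Q

RK4 with dt=0.01: 349 steps to T=3.49. Trajectory (selected grid times):
t=0.00: G=34.32 Y=14.49 Q=37.77
t=0.39: G=34.69 Y=15.50 Q=38.65
t=0.78: G=35.06 Y=16.51 Q=39.54
t=1.16: G=35.42 Y=17.50 Q=40.41
t=1.55: G=35.79 Y=18.52 Q=41.30
t=1.94: G=36.16 Y=19.54 Q=42.20
t=2.33: G=36.54 Y=20.56 Q=43.09
t=2.71: G=36.90 Y=21.56 Q=43.97
t=3.10: G=37.28 Y=22.60 Q=44.87
t=3.49: G=37.66 Y=23.63 Q=45.77
At T=3.49: G=37.66 Y=23.63 Q=45.77; the largest is Q.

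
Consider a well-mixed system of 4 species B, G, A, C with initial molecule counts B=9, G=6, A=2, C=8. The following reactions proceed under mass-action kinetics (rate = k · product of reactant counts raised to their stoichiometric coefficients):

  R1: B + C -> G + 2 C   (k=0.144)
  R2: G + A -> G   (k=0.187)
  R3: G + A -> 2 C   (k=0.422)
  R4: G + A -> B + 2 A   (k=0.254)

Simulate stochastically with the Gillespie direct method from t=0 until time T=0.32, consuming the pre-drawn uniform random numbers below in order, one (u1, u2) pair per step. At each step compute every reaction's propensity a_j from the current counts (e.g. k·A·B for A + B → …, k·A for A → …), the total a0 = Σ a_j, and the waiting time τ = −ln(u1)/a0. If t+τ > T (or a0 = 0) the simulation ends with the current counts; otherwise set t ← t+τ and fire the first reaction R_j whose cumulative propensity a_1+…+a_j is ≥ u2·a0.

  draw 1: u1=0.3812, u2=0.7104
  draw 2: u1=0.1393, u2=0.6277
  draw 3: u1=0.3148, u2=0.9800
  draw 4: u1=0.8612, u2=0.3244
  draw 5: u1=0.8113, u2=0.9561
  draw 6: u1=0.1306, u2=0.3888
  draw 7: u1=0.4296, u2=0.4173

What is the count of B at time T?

t=0.000: B=9 G=6 A=2 C=8
Draw 1: a1=10.368, a2=2.244, a3=5.064, a4=3.048, a0=20.724; τ=−ln(0.3812)/20.724=0.047 → t=0.047; u2·a0=0.7104·20.724=14.722; a1+a2=12.612 < 14.722 ≤ a1+…+a3=17.676 → R3 fires; B=9 G=5 A=1 C=10
Draw 2: a1=12.960, a2=0.935, a3=2.110, a4=1.270, a0=17.275; τ=−ln(0.1393)/17.275=0.114 → t=0.161; u2·a0=0.6277·17.275=10.844 ≤ a1=12.960 → R1 fires; B=8 G=6 A=1 C=11
Draw 3: a1=12.672, a2=1.122, a3=2.532, a4=1.524, a0=17.850; τ=−ln(0.3148)/17.850=0.065 → t=0.225; u2·a0=0.9800·17.850=17.493; a1+…+a3=16.326 < 17.493 ≤ a1+…+a4=17.850 → R4 fires; B=9 G=5 A=2 C=11
Draw 4: a1=14.256, a2=1.870, a3=4.220, a4=2.540, a0=22.886; τ=−ln(0.8612)/22.886=0.007 → t=0.232; u2·a0=0.3244·22.886=7.424 ≤ a1=14.256 → R1 fires; B=8 G=6 A=2 C=12
Draw 5: a1=13.824, a2=2.244, a3=5.064, a4=3.048, a0=24.180; τ=−ln(0.8113)/24.180=0.009 → t=0.241; u2·a0=0.9561·24.180=23.118; a1+…+a3=21.132 < 23.118 ≤ a1+…+a4=24.180 → R4 fires; B=9 G=5 A=3 C=12
Draw 6: a1=15.552, a2=2.805, a3=6.330, a4=3.810, a0=28.497; τ=−ln(0.1306)/28.497=0.071 → t=0.312; u2·a0=0.3888·28.497=11.080 ≤ a1=15.552 → R1 fires; B=8 G=6 A=3 C=13
Draw 7: a1=14.976, a2=3.366, a3=7.596, a4=4.572, a0=30.510; τ=−ln(0.4296)/30.510=0.028 → t=0.340 > T=0.32: stop.
Read off B at T=0.32: 8

B at T = 8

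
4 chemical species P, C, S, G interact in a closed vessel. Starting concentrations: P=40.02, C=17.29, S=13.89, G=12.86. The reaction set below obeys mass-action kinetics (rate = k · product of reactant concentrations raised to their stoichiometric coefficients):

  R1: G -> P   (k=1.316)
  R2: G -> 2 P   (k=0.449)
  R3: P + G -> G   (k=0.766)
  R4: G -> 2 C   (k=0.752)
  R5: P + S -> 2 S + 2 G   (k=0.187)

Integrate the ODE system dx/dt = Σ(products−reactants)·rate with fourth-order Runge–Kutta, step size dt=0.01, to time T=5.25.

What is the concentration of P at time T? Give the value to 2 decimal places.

RK4 with dt=0.01: 525 steps to T=5.25. Trajectory (selected grid times):
t=0.00: P=40.02 C=17.29 S=13.89 G=12.86
t=0.58: P=1.98 C=32.56 S=26.67 G=12.87
t=1.17: P=1.56 C=41.78 S=32.36 G=8.82
t=1.75: P=1.35 C=48.93 S=37.84 G=7.82
t=2.33: P=1.23 C=55.69 S=43.49 G=7.80
t=2.92: P=1.17 C=62.79 S=49.66 G=8.25
t=3.50: P=1.15 C=70.29 S=56.30 G=8.99
t=4.08: P=1.13 C=78.54 S=63.69 G=9.96
t=4.67: P=1.12 C=87.89 S=72.10 G=11.14
t=5.25: P=1.12 C=98.18 S=81.40 G=12.50
Read off P at T=5.25: 1.12

P at T = 1.12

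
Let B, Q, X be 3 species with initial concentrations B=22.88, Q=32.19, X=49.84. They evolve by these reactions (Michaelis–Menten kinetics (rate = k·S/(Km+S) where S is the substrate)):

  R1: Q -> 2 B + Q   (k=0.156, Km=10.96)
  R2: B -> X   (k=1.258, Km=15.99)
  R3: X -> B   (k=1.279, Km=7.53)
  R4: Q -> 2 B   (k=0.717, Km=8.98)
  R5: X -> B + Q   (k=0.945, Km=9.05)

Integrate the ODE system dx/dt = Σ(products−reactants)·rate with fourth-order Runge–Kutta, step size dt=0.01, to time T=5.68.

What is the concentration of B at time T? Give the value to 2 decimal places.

B at T = 36.72

RK4 with dt=0.01: 568 steps to T=5.68. Trajectory (selected grid times):
t=0.00: B=22.88 Q=32.19 X=49.84
t=0.63: B=24.46 Q=32.34 X=49.11
t=1.26: B=26.03 Q=32.49 X=48.40
t=1.89: B=27.59 Q=32.64 X=47.69
t=2.52: B=29.13 Q=32.78 X=47.01
t=3.16: B=30.69 Q=32.93 X=46.32
t=3.79: B=32.21 Q=33.07 X=45.65
t=4.42: B=33.72 Q=33.21 X=45.00
t=5.05: B=35.23 Q=33.35 X=44.36
t=5.68: B=36.72 Q=33.49 X=43.72
Read off B at T=5.68: 36.72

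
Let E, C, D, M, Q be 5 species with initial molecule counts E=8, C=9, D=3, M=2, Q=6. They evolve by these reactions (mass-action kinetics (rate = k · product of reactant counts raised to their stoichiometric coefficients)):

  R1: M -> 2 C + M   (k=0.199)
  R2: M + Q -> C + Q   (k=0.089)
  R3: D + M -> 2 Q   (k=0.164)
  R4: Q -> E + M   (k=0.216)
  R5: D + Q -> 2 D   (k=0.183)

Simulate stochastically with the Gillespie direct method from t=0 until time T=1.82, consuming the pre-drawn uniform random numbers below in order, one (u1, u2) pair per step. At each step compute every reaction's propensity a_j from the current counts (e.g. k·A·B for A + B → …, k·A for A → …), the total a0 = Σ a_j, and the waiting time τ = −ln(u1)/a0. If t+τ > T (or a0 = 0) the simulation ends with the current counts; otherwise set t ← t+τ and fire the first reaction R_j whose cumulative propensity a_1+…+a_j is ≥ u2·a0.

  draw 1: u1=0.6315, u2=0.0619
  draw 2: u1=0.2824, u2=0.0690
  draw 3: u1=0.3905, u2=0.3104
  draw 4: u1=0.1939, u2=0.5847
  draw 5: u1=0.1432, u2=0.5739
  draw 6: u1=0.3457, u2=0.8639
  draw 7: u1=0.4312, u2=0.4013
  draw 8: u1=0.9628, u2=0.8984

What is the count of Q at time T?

Q at T = 1

t=0.000: E=8 C=9 D=3 M=2 Q=6
Draw 1: a1=0.398, a2=1.068, a3=0.984, a4=1.296, a5=3.294, a0=7.040; τ=−ln(0.6315)/7.040=0.065 → t=0.065; u2·a0=0.0619·7.040=0.436; a1=0.398 < 0.436 ≤ a1+a2=1.466 → R2 fires; E=8 C=10 D=3 M=1 Q=6
Draw 2: a1=0.199, a2=0.534, a3=0.492, a4=1.296, a5=3.294, a0=5.815; τ=−ln(0.2824)/5.815=0.217 → t=0.283; u2·a0=0.0690·5.815=0.401; a1=0.199 < 0.401 ≤ a1+a2=0.733 → R2 fires; E=8 C=11 D=3 M=0 Q=6
Draw 3: a1=0.000, a2=0.000, a3=0.000, a4=1.296, a5=3.294, a0=4.590; τ=−ln(0.3905)/4.590=0.205 → t=0.488; u2·a0=0.3104·4.590=1.425; a1+…+a4=1.296 < 1.425 ≤ a1+…+a5=4.590 → R5 fires; E=8 C=11 D=4 M=0 Q=5
Draw 4: a1=0.000, a2=0.000, a3=0.000, a4=1.080, a5=3.660, a0=4.740; τ=−ln(0.1939)/4.740=0.346 → t=0.834; u2·a0=0.5847·4.740=2.771; a1+…+a4=1.080 < 2.771 ≤ a1+…+a5=4.740 → R5 fires; E=8 C=11 D=5 M=0 Q=4
Draw 5: a1=0.000, a2=0.000, a3=0.000, a4=0.864, a5=3.660, a0=4.524; τ=−ln(0.1432)/4.524=0.430 → t=1.263; u2·a0=0.5739·4.524=2.596; a1+…+a4=0.864 < 2.596 ≤ a1+…+a5=4.524 → R5 fires; E=8 C=11 D=6 M=0 Q=3
Draw 6: a1=0.000, a2=0.000, a3=0.000, a4=0.648, a5=3.294, a0=3.942; τ=−ln(0.3457)/3.942=0.269 → t=1.533; u2·a0=0.8639·3.942=3.405; a1+…+a4=0.648 < 3.405 ≤ a1+…+a5=3.942 → R5 fires; E=8 C=11 D=7 M=0 Q=2
Draw 7: a1=0.000, a2=0.000, a3=0.000, a4=0.432, a5=2.562, a0=2.994; τ=−ln(0.4312)/2.994=0.281 → t=1.814; u2·a0=0.4013·2.994=1.201; a1+…+a4=0.432 < 1.201 ≤ a1+…+a5=2.994 → R5 fires; E=8 C=11 D=8 M=0 Q=1
Draw 8: a1=0.000, a2=0.000, a3=0.000, a4=0.216, a5=1.464, a0=1.680; τ=−ln(0.9628)/1.680=0.023 → t=1.836 > T=1.82: stop.
Read off Q at T=1.82: 1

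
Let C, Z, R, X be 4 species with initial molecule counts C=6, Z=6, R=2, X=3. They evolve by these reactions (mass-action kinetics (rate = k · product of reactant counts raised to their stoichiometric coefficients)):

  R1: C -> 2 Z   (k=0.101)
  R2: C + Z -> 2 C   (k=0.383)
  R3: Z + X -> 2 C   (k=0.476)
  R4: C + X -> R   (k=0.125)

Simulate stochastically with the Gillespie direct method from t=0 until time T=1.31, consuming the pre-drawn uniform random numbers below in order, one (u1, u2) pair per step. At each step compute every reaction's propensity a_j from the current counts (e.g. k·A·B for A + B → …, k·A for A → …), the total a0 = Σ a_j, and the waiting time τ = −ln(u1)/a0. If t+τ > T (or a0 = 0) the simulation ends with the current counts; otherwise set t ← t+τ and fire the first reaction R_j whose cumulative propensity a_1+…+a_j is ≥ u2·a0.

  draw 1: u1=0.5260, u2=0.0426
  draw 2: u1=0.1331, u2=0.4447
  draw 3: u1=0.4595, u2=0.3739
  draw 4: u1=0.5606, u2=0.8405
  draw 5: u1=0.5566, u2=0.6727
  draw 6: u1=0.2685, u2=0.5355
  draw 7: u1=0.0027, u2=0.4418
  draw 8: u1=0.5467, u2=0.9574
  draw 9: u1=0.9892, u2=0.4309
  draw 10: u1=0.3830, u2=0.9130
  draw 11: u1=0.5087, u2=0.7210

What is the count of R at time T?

t=0.000: C=6 Z=6 R=2 X=3
Draw 1: a1=0.606, a2=13.788, a3=8.568, a4=2.250, a0=25.212; τ=−ln(0.5260)/25.212=0.025 → t=0.025; u2·a0=0.0426·25.212=1.074; a1=0.606 < 1.074 ≤ a1+a2=14.394 → R2 fires; C=7 Z=5 R=2 X=3
Draw 2: a1=0.707, a2=13.405, a3=7.140, a4=2.625, a0=23.877; τ=−ln(0.1331)/23.877=0.084 → t=0.110; u2·a0=0.4447·23.877=10.618; a1=0.707 < 10.618 ≤ a1+a2=14.112 → R2 fires; C=8 Z=4 R=2 X=3
Draw 3: a1=0.808, a2=12.256, a3=5.712, a4=3.000, a0=21.776; τ=−ln(0.4595)/21.776=0.036 → t=0.146; u2·a0=0.3739·21.776=8.142; a1=0.808 < 8.142 ≤ a1+a2=13.064 → R2 fires; C=9 Z=3 R=2 X=3
Draw 4: a1=0.909, a2=10.341, a3=4.284, a4=3.375, a0=18.909; τ=−ln(0.5606)/18.909=0.031 → t=0.176; u2·a0=0.8405·18.909=15.893; a1+…+a3=15.534 < 15.893 ≤ a1+…+a4=18.909 → R4 fires; C=8 Z=3 R=3 X=2
Draw 5: a1=0.808, a2=9.192, a3=2.856, a4=2.000, a0=14.856; τ=−ln(0.5566)/14.856=0.039 → t=0.216; u2·a0=0.6727·14.856=9.994; a1=0.808 < 9.994 ≤ a1+a2=10.000 → R2 fires; C=9 Z=2 R=3 X=2
Draw 6: a1=0.909, a2=6.894, a3=1.904, a4=2.250, a0=11.957; τ=−ln(0.2685)/11.957=0.110 → t=0.326; u2·a0=0.5355·11.957=6.403; a1=0.909 < 6.403 ≤ a1+a2=7.803 → R2 fires; C=10 Z=1 R=3 X=2
Draw 7: a1=1.010, a2=3.830, a3=0.952, a4=2.500, a0=8.292; τ=−ln(0.0027)/8.292=0.713 → t=1.039; u2·a0=0.4418·8.292=3.663; a1=1.010 < 3.663 ≤ a1+a2=4.840 → R2 fires; C=11 Z=0 R=3 X=2
Draw 8: a1=1.111, a2=0.000, a3=0.000, a4=2.750, a0=3.861; τ=−ln(0.5467)/3.861=0.156 → t=1.195; u2·a0=0.9574·3.861=3.697; a1+…+a3=1.111 < 3.697 ≤ a1+…+a4=3.861 → R4 fires; C=10 Z=0 R=4 X=1
Draw 9: a1=1.010, a2=0.000, a3=0.000, a4=1.250, a0=2.260; τ=−ln(0.9892)/2.260=0.005 → t=1.200; u2·a0=0.4309·2.260=0.974 ≤ a1=1.010 → R1 fires; C=9 Z=2 R=4 X=1
Draw 10: a1=0.909, a2=6.894, a3=0.952, a4=1.125, a0=9.880; τ=−ln(0.3830)/9.880=0.097 → t=1.297; u2·a0=0.9130·9.880=9.020; a1+…+a3=8.755 < 9.020 ≤ a1+…+a4=9.880 → R4 fires; C=8 Z=2 R=5 X=0
Draw 11: a1=0.808, a2=6.128, a3=0.000, a4=0.000, a0=6.936; τ=−ln(0.5087)/6.936=0.097 → t=1.395 > T=1.31: stop.
Read off R at T=1.31: 5

R at T = 5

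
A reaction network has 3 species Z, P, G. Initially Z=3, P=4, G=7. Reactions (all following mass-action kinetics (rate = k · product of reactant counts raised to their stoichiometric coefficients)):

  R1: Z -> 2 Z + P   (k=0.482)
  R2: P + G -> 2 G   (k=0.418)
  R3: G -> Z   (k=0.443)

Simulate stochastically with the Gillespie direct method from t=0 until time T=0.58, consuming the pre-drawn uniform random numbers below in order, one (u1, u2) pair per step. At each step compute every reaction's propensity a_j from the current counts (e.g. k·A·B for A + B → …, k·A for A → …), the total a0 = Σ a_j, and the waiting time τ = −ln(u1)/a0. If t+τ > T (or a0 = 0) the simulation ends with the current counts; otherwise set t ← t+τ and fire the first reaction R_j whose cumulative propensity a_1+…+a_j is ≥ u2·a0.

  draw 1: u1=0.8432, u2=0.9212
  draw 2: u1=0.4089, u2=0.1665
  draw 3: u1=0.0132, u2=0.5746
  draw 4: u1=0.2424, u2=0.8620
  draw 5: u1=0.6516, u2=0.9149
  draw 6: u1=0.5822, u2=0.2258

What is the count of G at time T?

t=0.000: Z=3 P=4 G=7
Draw 1: a1=1.446, a2=11.704, a3=3.101, a0=16.251; τ=−ln(0.8432)/16.251=0.010 → t=0.010; u2·a0=0.9212·16.251=14.970; a1+a2=13.150 < 14.970 ≤ a1+…+a3=16.251 → R3 fires; Z=4 P=4 G=6
Draw 2: a1=1.928, a2=10.032, a3=2.658, a0=14.618; τ=−ln(0.4089)/14.618=0.061 → t=0.072; u2·a0=0.1665·14.618=2.434; a1=1.928 < 2.434 ≤ a1+a2=11.960 → R2 fires; Z=4 P=3 G=7
Draw 3: a1=1.928, a2=8.778, a3=3.101, a0=13.807; τ=−ln(0.0132)/13.807=0.313 → t=0.385; u2·a0=0.5746·13.807=7.934; a1=1.928 < 7.934 ≤ a1+a2=10.706 → R2 fires; Z=4 P=2 G=8
Draw 4: a1=1.928, a2=6.688, a3=3.544, a0=12.160; τ=−ln(0.2424)/12.160=0.117 → t=0.502; u2·a0=0.8620·12.160=10.482; a1+a2=8.616 < 10.482 ≤ a1+…+a3=12.160 → R3 fires; Z=5 P=2 G=7
Draw 5: a1=2.410, a2=5.852, a3=3.101, a0=11.363; τ=−ln(0.6516)/11.363=0.038 → t=0.539; u2·a0=0.9149·11.363=10.396; a1+a2=8.262 < 10.396 ≤ a1+…+a3=11.363 → R3 fires; Z=6 P=2 G=6
Draw 6: a1=2.892, a2=5.016, a3=2.658, a0=10.566; τ=−ln(0.5822)/10.566=0.051 → t=0.591 > T=0.58: stop.
Read off G at T=0.58: 6

G at T = 6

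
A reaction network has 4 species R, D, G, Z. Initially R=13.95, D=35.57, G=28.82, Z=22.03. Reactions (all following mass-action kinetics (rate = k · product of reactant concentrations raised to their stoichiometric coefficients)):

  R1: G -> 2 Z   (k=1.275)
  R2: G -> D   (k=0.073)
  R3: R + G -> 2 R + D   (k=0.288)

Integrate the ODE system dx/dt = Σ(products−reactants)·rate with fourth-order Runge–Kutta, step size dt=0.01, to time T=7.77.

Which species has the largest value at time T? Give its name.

Dominant species at T: D

RK4 with dt=0.01: 777 steps to T=7.77. Trajectory (selected grid times):
t=0.00: R=13.95 D=35.57 G=28.82 Z=22.03
t=0.86: R=38.07 D=59.94 G=0.00 Z=30.92
t=1.73: R=38.07 D=59.95 G=0.00 Z=30.92
t=2.59: R=38.07 D=59.95 G=0.00 Z=30.92
t=3.45: R=38.07 D=59.95 G=0.00 Z=30.92
t=4.32: R=38.07 D=59.95 G=0.00 Z=30.92
t=5.18: R=38.07 D=59.95 G=0.00 Z=30.92
t=6.04: R=38.07 D=59.95 G=0.00 Z=30.92
t=6.91: R=38.07 D=59.95 G=0.00 Z=30.92
t=7.77: R=38.07 D=59.95 G=0.00 Z=30.92
At T=7.77: R=38.07 D=59.95 G=0.00 Z=30.92; the largest is D.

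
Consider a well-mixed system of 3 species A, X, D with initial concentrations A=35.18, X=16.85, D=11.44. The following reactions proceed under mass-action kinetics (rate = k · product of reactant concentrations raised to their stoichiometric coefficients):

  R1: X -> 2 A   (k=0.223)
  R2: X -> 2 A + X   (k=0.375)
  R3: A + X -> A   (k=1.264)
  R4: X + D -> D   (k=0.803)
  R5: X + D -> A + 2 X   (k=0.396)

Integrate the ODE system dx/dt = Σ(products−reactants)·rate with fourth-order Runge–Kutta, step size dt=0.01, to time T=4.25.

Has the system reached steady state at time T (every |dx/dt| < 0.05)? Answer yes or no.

Steady state at T: yes

RK4 with dt=0.01: 425 steps to T=4.25. Trajectory (selected grid times):
t=0.00: A=35.18 X=16.85 D=11.44
t=0.47: A=37.00 X=0.00 D=10.02
t=0.94: A=37.00 X=0.00 D=10.02
t=1.42: A=37.00 X=0.00 D=10.02
t=1.89: A=37.00 X=0.00 D=10.02
t=2.36: A=37.00 X=0.00 D=10.02
t=2.83: A=37.00 X=0.00 D=10.02
t=3.31: A=37.00 X=0.00 D=10.02
t=3.78: A=37.00 X=0.00 D=10.02
t=4.25: A=37.00 X=0.00 D=10.02
Rates at T: R1=0.0000, R2=0.0000, R3=0.0000, R4=0.0000, R5=0.0000
dx/dt at T (Σ net stoichiometry × rate): A=+0.0000, X=-0.0000, D=-0.0000
Largest |dx/dt| is |-0.0000| (X) < 0.05 → steady.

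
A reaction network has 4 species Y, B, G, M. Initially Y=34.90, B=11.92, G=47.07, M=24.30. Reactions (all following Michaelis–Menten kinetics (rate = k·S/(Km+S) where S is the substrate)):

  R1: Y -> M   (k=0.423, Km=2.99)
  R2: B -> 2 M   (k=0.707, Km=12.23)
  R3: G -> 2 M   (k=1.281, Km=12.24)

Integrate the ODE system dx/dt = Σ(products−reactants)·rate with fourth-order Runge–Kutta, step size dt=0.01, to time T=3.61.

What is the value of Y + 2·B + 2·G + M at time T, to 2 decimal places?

Value at T = 177.18

Check how each reaction changes W = Y + 2·B + 2·G + M (weight of products minus weight of reactants):
R1: Y -> M: (1·1) − (1·1) = 1 − 1 = 0
R2: B -> 2 M: (1·2) − (2·1) = 2 − 2 = 0
R3: G -> 2 M: (1·2) − (2·1) = 2 − 2 = 0
Every reaction leaves W unchanged, so W is conserved and no simulation is needed: W(T) = W(0) = 34.90 + 2·11.92 + 2·47.07 + 24.30 = 177.18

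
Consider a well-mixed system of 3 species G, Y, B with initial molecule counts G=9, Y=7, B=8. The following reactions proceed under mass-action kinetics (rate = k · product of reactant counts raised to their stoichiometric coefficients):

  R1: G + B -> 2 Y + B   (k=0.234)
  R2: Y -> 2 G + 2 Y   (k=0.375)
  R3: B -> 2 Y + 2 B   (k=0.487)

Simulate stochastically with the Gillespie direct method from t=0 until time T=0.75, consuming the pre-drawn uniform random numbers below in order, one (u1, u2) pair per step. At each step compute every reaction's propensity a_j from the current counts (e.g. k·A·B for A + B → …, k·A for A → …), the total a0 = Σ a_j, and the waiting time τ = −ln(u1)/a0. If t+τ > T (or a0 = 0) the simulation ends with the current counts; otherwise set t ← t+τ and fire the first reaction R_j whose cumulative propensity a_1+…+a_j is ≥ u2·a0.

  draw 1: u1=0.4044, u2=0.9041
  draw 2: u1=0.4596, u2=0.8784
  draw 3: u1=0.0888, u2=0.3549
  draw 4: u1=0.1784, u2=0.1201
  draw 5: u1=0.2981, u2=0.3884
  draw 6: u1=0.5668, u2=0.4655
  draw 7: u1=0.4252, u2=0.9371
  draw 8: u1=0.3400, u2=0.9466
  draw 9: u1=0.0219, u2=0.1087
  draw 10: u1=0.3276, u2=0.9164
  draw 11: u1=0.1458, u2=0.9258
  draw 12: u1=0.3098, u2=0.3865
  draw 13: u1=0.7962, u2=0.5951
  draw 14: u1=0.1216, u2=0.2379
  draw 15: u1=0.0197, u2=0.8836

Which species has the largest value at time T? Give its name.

Dominant species at T: Y

t=0.000: G=9 Y=7 B=8
Draw 1: a1=16.848, a2=2.625, a3=3.896, a0=23.369; τ=−ln(0.4044)/23.369=0.039 → t=0.039; u2·a0=0.9041·23.369=21.128; a1+a2=19.473 < 21.128 ≤ a1+…+a3=23.369 → R3 fires; G=9 Y=9 B=9
Draw 2: a1=18.954, a2=3.375, a3=4.383, a0=26.712; τ=−ln(0.4596)/26.712=0.029 → t=0.068; u2·a0=0.8784·26.712=23.464; a1+a2=22.329 < 23.464 ≤ a1+…+a3=26.712 → R3 fires; G=9 Y=11 B=10
Draw 3: a1=21.060, a2=4.125, a3=4.870, a0=30.055; τ=−ln(0.0888)/30.055=0.081 → t=0.148; u2·a0=0.3549·30.055=10.667 ≤ a1=21.060 → R1 fires; G=8 Y=13 B=10
Draw 4: a1=18.720, a2=4.875, a3=4.870, a0=28.465; τ=−ln(0.1784)/28.465=0.061 → t=0.209; u2·a0=0.1201·28.465=3.419 ≤ a1=18.720 → R1 fires; G=7 Y=15 B=10
Draw 5: a1=16.380, a2=5.625, a3=4.870, a0=26.875; τ=−ln(0.2981)/26.875=0.045 → t=0.254; u2·a0=0.3884·26.875=10.438 ≤ a1=16.380 → R1 fires; G=6 Y=17 B=10
Draw 6: a1=14.040, a2=6.375, a3=4.870, a0=25.285; τ=−ln(0.5668)/25.285=0.022 → t=0.276; u2·a0=0.4655·25.285=11.770 ≤ a1=14.040 → R1 fires; G=5 Y=19 B=10
Draw 7: a1=11.700, a2=7.125, a3=4.870, a0=23.695; τ=−ln(0.4252)/23.695=0.036 → t=0.313; u2·a0=0.9371·23.695=22.205; a1+a2=18.825 < 22.205 ≤ a1+…+a3=23.695 → R3 fires; G=5 Y=21 B=11
Draw 8: a1=12.870, a2=7.875, a3=5.357, a0=26.102; τ=−ln(0.3400)/26.102=0.041 → t=0.354; u2·a0=0.9466·26.102=24.708; a1+a2=20.745 < 24.708 ≤ a1+…+a3=26.102 → R3 fires; G=5 Y=23 B=12
Draw 9: a1=14.040, a2=8.625, a3=5.844, a0=28.509; τ=−ln(0.0219)/28.509=0.134 → t=0.488; u2·a0=0.1087·28.509=3.099 ≤ a1=14.040 → R1 fires; G=4 Y=25 B=12
Draw 10: a1=11.232, a2=9.375, a3=5.844, a0=26.451; τ=−ln(0.3276)/26.451=0.042 → t=0.530; u2·a0=0.9164·26.451=24.240; a1+a2=20.607 < 24.240 ≤ a1+…+a3=26.451 → R3 fires; G=4 Y=27 B=13
Draw 11: a1=12.168, a2=10.125, a3=6.331, a0=28.624; τ=−ln(0.1458)/28.624=0.067 → t=0.597; u2·a0=0.9258·28.624=26.500; a1+a2=22.293 < 26.500 ≤ a1+…+a3=28.624 → R3 fires; G=4 Y=29 B=14
Draw 12: a1=13.104, a2=10.875, a3=6.818, a0=30.797; τ=−ln(0.3098)/30.797=0.038 → t=0.635; u2·a0=0.3865·30.797=11.903 ≤ a1=13.104 → R1 fires; G=3 Y=31 B=14
Draw 13: a1=9.828, a2=11.625, a3=6.818, a0=28.271; τ=−ln(0.7962)/28.271=0.008 → t=0.643; u2·a0=0.5951·28.271=16.824; a1=9.828 < 16.824 ≤ a1+a2=21.453 → R2 fires; G=5 Y=32 B=14
Draw 14: a1=16.380, a2=12.000, a3=6.818, a0=35.198; τ=−ln(0.1216)/35.198=0.060 → t=0.703; u2·a0=0.2379·35.198=8.374 ≤ a1=16.380 → R1 fires; G=4 Y=34 B=14
Draw 15: a1=13.104, a2=12.750, a3=6.818, a0=32.672; τ=−ln(0.0197)/32.672=0.120 → t=0.824 > T=0.75: stop.
At T=0.75: G=4 Y=34 B=14; the largest is Y.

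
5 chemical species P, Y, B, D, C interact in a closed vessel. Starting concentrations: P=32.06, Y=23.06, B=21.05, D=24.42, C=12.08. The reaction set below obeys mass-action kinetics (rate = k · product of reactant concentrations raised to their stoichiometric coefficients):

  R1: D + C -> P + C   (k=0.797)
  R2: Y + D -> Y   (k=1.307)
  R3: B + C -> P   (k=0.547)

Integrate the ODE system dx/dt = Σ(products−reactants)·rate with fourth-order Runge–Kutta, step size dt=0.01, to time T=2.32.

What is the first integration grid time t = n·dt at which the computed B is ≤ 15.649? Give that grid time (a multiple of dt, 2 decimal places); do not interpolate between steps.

Threshold first reached at t = 0.07

RK4 with dt=0.01: 232 steps to T=2.32. Trajectory (selected grid times):
t=0.00: P=32.06 Y=23.06 B=21.05 D=24.42 C=12.08
t=0.06: P=41.98 Y=23.06 B=15.67 D=2.60 C=6.70
t=0.07: P=42.64 Y=23.06 B=15.13 D=1.83 C=6.16
t=0.26: P=47.30 Y=23.06 B=10.68 D=0.00 C=1.71
t=0.52: P=48.59 Y=23.06 B=9.39 D=0.00 C=0.42
t=0.77: P=48.89 Y=23.06 B=9.09 D=0.00 C=0.12
t=1.03: P=48.98 Y=23.06 B=9.00 D=0.00 C=0.03
t=1.29: P=49.00 Y=23.06 B=8.98 D=0.00 C=0.01
t=1.55: P=49.01 Y=23.06 B=8.97 D=0.00 C=0.00
t=1.80: P=49.01 Y=23.06 B=8.97 D=0.00 C=0.00
t=2.06: P=49.01 Y=23.06 B=8.97 D=0.00 C=0.00
t=2.32: P=49.01 Y=23.06 B=8.97 D=0.00 C=0.00
B(0.06)=15.669 > 15.649 but B(0.07)=15.128 ≤ 15.649, so the first grid time is t=0.07.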